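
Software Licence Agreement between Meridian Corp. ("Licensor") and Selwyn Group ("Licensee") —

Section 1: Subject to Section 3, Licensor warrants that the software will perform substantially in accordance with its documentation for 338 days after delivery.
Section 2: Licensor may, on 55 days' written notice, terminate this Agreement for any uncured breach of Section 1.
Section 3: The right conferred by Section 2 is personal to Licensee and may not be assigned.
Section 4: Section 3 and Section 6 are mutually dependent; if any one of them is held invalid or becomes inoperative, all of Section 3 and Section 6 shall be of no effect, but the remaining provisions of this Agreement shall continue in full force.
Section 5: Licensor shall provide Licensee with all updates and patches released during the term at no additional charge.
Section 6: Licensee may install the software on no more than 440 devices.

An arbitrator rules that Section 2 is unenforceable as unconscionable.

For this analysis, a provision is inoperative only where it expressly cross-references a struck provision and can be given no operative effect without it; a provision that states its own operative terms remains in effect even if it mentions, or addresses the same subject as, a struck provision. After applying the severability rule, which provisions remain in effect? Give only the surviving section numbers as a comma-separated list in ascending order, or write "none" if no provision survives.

1, 4, 5

Section 2 is struck. Section 3 merely fixes the non-assignment of Section 2; with Section 2 gone it has nothing to operate on and falls away. Although Section 1 refers to Section 3, its operative terms do not depend on Section 3, so it remains in effect. Section 4 declares Section 3 and Section 6 mutually dependent; since one of them has fallen, all of them are of no effect. That brings down Section 6 as well. The remainder continues in force under Section 4. That leaves Section 1, Section 4, and Section 5 in effect.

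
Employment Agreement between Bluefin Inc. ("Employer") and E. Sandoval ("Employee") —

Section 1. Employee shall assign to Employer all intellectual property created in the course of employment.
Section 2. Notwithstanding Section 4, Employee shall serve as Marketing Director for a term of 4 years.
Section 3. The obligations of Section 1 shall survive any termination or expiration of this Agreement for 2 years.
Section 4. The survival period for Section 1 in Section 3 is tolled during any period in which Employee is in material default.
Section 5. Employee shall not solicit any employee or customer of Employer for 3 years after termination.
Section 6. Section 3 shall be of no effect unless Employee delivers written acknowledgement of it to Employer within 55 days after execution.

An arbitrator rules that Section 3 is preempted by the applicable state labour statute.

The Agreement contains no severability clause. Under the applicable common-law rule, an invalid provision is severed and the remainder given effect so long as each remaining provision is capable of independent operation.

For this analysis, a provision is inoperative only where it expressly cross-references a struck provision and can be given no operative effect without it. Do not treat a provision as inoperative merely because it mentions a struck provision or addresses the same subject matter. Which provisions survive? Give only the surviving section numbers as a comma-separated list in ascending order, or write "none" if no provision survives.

1, 2, 5

Section 3 is struck. Section 4 does nothing except set the tolling of the survival period for Section 1 by reference to Section 3; with Section 3 gone it has no independent effect and is inoperative. Section 6 has no operative effect of its own apart from Section 3 and is therefore inoperative. Section 2 mentions Section 4 but its own obligation stands independently of Section 4, so Section 2 is not affected. With no severability clause, the stated default rule severs what cannot stand and enforces each remaining provision that can operate on its own. Section 1, Section 2, and Section 5 remain in effect.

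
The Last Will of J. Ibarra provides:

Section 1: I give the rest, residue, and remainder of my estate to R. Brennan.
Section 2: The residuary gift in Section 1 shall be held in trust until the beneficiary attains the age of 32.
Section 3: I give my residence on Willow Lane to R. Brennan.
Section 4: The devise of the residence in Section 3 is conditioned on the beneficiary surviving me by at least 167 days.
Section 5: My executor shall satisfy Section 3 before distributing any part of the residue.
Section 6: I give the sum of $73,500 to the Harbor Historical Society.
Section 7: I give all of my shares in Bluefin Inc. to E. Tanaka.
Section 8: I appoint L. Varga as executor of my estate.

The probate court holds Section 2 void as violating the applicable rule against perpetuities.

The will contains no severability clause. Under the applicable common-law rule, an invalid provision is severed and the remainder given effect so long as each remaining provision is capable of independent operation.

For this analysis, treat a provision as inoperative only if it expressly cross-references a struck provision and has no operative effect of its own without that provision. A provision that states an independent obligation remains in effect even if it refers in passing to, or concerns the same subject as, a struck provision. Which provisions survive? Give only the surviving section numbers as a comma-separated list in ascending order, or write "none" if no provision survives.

1, 3, 4, 5, 6, 7, 8

Section 2 is struck. Nothing else in the will is defined by reference to Section 2. With no severability clause, the stated default rule severs what cannot stand and enforces each remaining provision that can operate on its own. The provisions still in force are Section 1, Section 3, Section 4, Section 5, Section 6, Section 7, and Section 8.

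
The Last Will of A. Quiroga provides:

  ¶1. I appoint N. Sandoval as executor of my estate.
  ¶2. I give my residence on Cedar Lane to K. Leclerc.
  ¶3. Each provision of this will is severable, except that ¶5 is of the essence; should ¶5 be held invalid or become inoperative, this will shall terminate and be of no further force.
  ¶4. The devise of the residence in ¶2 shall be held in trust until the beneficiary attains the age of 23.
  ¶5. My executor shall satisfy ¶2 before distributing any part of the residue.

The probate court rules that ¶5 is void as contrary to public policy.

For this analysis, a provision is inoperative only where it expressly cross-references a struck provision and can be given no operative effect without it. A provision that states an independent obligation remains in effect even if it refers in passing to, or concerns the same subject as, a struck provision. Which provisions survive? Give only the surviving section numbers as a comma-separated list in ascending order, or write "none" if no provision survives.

none

¶5 is struck. Nothing else in the will is defined by reference to ¶5. ¶3 makes ¶5 an essential term, and ¶5 is the provision held invalid; under ¶3, the entire will is therefore void. No provision of the will survives.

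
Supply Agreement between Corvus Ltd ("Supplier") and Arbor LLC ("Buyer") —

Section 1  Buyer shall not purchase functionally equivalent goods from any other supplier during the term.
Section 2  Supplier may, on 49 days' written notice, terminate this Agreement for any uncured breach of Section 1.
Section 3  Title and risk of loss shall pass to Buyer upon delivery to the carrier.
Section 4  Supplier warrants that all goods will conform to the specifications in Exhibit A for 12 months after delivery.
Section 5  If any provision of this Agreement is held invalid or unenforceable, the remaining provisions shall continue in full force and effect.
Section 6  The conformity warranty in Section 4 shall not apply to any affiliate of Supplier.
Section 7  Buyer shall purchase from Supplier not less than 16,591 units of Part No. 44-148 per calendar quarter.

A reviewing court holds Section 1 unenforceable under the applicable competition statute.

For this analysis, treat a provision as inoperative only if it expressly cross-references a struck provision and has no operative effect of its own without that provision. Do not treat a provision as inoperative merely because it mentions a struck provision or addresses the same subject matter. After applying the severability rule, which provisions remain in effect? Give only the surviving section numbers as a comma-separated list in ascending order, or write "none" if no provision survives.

3, 4, 5, 6, 7

Section 1 is struck. Section 2 operates only by reference to Section 1, so it falls with Section 1. Under the severability clause in Section 5, the remaining provisions continue in force. Section 3, Section 4, Section 5, Section 6, and Section 7 remain in effect.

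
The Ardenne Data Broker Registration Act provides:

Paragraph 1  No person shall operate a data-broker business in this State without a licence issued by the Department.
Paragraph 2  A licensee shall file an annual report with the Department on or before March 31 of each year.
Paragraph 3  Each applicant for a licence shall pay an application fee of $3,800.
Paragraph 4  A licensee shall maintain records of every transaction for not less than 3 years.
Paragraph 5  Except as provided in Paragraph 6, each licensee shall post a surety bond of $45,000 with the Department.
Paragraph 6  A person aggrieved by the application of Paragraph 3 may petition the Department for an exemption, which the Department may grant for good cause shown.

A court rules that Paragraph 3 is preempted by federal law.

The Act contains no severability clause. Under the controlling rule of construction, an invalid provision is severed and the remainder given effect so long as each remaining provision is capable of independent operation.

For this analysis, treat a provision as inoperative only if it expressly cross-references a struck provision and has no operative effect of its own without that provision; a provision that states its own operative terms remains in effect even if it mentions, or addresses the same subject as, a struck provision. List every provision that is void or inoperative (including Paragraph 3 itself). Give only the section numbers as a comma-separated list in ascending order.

3, 6

Paragraph 3 is struck. Paragraph 6 merely fixes the exemption procedure for Paragraph 3; with Paragraph 3 gone it has nothing to operate on and falls away. Paragraph 5 mentions Paragraph 6 but its own obligation stands independently of Paragraph 6, so Paragraph 5 is not affected. Under the stated default rule, only provisions that cannot operate independently fall away; the rest are enforced. That leaves Paragraph 1, Paragraph 2, Paragraph 4, and Paragraph 5 in effect.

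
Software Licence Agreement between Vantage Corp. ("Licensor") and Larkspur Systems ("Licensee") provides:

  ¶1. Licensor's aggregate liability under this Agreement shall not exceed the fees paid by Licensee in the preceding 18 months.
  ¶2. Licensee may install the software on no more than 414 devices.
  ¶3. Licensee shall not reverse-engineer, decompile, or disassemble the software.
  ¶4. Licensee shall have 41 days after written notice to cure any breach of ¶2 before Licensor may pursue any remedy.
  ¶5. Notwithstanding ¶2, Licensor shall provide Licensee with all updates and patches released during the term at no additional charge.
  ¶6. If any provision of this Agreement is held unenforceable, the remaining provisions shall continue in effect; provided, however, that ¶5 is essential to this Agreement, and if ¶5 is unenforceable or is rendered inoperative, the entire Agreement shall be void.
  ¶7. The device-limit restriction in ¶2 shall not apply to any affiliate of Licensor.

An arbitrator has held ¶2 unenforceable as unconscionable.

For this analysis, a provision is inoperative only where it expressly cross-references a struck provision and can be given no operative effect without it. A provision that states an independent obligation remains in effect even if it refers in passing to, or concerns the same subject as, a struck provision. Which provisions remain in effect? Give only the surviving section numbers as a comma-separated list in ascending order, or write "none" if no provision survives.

1, 3, 5, 6

¶2 is struck. The only function of ¶4 is the cure period for breach of ¶2, so it cannot stand once ¶2 is removed. ¶7 operates only by reference to ¶2, so it falls with ¶2. Although ¶5 refers to ¶2, its operative terms do not depend on ¶2, so it remains in effect. ¶6 makes ¶5 an essential term, but ¶5 is unaffected, so the severability proviso in ¶6 preserves the remaining provisions. ¶1, ¶3, ¶5, and ¶6 remain in effect.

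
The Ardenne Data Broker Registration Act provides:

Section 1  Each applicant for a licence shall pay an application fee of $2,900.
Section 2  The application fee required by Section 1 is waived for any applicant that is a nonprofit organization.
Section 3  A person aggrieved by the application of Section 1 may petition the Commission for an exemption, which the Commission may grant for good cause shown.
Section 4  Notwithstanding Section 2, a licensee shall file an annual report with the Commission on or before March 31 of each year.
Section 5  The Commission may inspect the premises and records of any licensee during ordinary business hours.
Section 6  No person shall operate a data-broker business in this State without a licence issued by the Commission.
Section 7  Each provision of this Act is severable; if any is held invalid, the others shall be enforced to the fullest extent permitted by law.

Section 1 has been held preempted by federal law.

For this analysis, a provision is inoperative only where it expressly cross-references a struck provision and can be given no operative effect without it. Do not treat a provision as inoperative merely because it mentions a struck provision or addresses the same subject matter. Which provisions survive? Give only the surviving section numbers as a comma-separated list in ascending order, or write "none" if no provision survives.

Section 1 is struck. Section 2 does nothing except set the nonprofit waiver of the application fee by reference to Section 1; with Section 1 gone it has no independent effect and is inoperative. Section 3 has no operative effect of its own apart from Section 1 and is therefore inoperative. Section 4 mentions Section 2 but its own obligation stands independently of Section 2, so Section 4 is not affected. Under the severability clause in Section 7, the remaining provisions continue in force. That leaves Section 4, Section 5, Section 6, and Section 7 in effect.

4, 5, 6, 7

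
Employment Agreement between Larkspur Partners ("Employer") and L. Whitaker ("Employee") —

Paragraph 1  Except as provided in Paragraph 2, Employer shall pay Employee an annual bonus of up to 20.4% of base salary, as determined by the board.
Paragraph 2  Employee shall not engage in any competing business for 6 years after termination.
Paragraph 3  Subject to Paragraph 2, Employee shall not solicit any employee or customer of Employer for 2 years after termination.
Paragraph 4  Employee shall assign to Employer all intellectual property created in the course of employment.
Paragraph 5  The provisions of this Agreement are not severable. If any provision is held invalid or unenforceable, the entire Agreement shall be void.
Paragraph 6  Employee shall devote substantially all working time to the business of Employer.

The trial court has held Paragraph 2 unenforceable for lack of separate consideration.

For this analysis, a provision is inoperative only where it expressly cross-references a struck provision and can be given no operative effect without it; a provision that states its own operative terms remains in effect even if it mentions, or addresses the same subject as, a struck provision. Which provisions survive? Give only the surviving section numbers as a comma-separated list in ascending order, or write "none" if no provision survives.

none

Paragraph 2 is struck. Nothing else in the Agreement is defined by reference to Paragraph 2. Paragraph 5 provides that the Agreement is not severable, so the invalidity of any one provision voids the entire Agreement. No provision of the Agreement survives.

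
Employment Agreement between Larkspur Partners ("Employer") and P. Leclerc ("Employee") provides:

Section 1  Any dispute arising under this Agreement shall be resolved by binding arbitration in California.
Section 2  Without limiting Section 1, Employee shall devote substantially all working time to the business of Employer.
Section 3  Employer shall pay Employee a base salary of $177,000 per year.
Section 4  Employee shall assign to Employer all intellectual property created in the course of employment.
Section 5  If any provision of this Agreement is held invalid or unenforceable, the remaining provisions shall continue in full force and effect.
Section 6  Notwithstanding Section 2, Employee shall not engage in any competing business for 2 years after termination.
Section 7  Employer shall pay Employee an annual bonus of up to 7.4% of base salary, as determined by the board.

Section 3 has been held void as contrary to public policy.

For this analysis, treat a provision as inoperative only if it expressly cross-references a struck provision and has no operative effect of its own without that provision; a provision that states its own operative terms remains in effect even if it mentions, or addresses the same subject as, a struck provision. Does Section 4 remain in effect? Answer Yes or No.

Yes

Section 3 is struck. No other provision's operative terms depend on Section 3. Under the severability clause in Section 5, the remaining provisions continue in force. That leaves Section 1, Section 2, Section 4, Section 5, Section 6, and Section 7 in effect. Section 4 is among the surviving provisions, so the answer is yes.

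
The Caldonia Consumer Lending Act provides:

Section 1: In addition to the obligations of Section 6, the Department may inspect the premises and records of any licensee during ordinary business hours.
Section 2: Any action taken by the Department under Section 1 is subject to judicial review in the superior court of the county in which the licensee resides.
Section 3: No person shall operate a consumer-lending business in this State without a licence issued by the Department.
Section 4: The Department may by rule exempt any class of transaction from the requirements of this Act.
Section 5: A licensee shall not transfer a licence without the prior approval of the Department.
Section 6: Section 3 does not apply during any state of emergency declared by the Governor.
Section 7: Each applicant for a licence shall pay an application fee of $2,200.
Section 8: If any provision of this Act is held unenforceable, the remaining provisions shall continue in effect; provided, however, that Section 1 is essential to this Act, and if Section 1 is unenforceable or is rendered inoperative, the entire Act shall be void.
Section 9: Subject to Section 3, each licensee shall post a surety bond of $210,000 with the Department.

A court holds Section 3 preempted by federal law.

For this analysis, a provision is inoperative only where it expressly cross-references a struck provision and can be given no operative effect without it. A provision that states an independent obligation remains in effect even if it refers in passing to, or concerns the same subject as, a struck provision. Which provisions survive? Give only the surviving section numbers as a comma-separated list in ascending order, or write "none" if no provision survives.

1, 2, 4, 5, 7, 8, 9

Section 3 is struck. Section 6 operates only by reference to Section 3, so it falls with Section 3. Section 9 mentions Section 3 but its own obligation stands independently of Section 3, so Section 9 is not affected. Section 1 mentions Section 6 but its own obligation stands independently of Section 6, so Section 1 is not affected. Section 8 makes Section 1 an essential term, but Section 1 is unaffected, so the severability proviso in Section 8 preserves the remaining provisions. The provisions still in force are Section 1, Section 2, Section 4, Section 5, Section 7, Section 8, and Section 9.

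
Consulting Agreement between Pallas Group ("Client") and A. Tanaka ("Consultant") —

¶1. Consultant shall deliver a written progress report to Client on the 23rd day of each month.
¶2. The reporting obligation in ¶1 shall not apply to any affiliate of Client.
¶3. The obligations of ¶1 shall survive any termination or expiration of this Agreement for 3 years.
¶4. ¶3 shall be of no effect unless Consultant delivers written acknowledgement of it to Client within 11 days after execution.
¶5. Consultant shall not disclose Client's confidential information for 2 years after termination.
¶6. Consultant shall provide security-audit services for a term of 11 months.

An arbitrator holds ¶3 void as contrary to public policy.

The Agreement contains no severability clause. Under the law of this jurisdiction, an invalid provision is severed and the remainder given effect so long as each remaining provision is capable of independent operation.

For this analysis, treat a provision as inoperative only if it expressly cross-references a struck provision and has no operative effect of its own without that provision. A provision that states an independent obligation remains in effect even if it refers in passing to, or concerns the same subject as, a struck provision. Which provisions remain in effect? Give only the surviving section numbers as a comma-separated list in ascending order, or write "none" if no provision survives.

¶3 is struck. ¶4 has no operative effect of its own apart from ¶3 and is therefore inoperative. With no severability clause, the stated default rule severs what cannot stand and enforces each remaining provision that can operate on its own. ¶1, ¶2, ¶5, and ¶6 remain in effect.

1, 2, 5, 6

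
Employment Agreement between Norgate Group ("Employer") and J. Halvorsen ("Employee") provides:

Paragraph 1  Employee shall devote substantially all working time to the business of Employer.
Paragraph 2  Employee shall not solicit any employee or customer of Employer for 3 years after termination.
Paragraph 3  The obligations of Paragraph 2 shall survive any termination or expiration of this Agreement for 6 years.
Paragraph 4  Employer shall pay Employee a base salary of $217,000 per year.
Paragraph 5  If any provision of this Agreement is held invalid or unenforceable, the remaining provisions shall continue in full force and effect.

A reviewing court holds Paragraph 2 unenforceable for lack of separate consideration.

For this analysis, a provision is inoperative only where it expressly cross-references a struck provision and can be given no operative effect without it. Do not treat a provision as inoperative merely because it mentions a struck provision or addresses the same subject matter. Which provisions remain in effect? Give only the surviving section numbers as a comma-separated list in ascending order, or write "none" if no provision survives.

Paragraph 2 is struck. Paragraph 3 operates only by reference to Paragraph 2, so it falls with Paragraph 2. Under the severability clause in Paragraph 5, the remaining provisions continue in force. The provisions still in force are Paragraph 1, Paragraph 4, and Paragraph 5.

1, 4, 5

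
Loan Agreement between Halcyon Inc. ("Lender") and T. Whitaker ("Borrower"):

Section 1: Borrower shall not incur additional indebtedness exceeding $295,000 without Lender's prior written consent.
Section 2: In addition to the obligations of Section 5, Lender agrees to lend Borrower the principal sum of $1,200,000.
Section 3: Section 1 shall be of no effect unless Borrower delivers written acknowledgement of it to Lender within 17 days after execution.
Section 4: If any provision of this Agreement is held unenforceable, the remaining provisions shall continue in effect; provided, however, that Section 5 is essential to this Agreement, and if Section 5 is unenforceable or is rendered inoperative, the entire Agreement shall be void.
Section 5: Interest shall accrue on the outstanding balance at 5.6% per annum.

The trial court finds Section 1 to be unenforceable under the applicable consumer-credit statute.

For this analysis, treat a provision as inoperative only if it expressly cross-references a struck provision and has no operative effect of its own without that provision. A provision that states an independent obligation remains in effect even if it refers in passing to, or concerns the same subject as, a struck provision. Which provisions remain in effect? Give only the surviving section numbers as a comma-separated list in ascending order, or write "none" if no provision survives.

Section 1 is struck. The only function of Section 3 is the acknowledgement condition for Section 1, so it cannot stand once Section 1 is removed. Section 4 makes Section 5 an essential term, but Section 5 is unaffected, so the severability proviso in Section 4 preserves the remaining provisions. Section 2, Section 4, and Section 5 remain in effect.

2, 4, 5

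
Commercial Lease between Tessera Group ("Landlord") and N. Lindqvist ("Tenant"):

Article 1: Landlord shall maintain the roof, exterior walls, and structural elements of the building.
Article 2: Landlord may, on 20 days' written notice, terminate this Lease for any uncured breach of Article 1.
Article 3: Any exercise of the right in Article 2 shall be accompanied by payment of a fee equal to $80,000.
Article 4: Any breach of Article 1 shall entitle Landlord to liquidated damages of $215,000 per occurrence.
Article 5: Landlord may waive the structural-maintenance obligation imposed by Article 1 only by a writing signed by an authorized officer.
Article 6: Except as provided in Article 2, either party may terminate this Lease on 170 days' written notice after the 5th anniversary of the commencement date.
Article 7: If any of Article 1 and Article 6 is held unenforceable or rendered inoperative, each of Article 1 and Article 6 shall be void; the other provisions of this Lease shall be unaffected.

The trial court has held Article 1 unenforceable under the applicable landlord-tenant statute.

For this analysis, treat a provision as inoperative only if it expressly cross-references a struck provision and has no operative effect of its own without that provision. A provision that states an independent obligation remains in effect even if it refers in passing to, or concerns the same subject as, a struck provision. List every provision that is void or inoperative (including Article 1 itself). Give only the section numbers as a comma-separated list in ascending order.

1, 2, 3, 4, 5, 6

Article 1 is struck. The only function of Article 2 is the termination right for breach of Article 1, so it cannot stand once Article 1 is removed. Article 4 does nothing except set the liquidated-damages amount by reference to Article 1; with Article 1 gone it has no independent effect and is inoperative. Article 5 operates only by reference to Article 1, so it falls with Article 1. Article 3 has no operative effect of its own apart from Article 2 and is therefore inoperative. Article 7 declares Article 1 and Article 6 mutually dependent; since one of them has fallen, all of them are of no effect. That brings down Article 6 as well. The remainder continues in force under Article 7. Only Article 7 remains in effect.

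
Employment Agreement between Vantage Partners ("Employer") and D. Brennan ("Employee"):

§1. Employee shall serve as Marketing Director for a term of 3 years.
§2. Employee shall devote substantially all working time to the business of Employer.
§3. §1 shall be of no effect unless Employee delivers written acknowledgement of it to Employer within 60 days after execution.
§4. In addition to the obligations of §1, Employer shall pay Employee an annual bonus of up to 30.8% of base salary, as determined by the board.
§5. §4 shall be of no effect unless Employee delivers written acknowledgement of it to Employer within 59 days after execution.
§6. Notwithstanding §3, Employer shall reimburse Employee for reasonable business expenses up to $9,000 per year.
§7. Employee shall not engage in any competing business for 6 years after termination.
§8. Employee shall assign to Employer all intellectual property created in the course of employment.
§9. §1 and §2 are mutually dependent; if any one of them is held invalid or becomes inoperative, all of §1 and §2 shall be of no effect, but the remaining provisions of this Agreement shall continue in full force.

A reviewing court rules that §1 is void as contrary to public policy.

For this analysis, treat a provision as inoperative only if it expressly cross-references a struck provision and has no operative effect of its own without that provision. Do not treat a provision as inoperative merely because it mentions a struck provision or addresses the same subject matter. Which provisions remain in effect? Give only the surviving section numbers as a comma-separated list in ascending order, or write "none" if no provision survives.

4, 5, 6, 7, 8, 9

§1 is struck. §3 merely fixes the acknowledgement condition for §1; with §1 gone it has nothing to operate on and falls away. Although §4 refers to §1, its operative terms do not depend on §1, so it remains in effect. Although §6 refers to §3, its operative terms do not depend on §3, so it remains in effect. §9 declares §1 and §2 mutually dependent; since one of them has fallen, all of them are of no effect. That brings down §2 as well. The remainder continues in force under §9. That leaves §4, §5, §6, §7, §8, and §9 in effect.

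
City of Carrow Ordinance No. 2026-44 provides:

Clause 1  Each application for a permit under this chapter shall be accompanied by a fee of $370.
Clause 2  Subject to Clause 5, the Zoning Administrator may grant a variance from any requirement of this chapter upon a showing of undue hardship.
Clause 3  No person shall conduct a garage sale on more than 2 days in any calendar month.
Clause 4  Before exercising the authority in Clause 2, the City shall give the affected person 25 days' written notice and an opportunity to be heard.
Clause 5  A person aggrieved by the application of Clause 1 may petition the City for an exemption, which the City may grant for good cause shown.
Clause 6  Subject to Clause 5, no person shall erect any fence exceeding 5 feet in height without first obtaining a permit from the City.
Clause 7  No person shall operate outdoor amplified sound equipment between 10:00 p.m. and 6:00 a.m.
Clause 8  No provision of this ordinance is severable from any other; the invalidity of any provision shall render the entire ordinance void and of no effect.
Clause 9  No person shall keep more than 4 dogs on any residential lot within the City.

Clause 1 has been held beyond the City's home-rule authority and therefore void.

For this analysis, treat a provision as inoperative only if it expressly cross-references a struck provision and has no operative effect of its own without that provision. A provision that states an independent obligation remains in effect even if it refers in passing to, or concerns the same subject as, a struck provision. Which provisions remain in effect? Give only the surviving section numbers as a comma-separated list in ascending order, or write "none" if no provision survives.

Clause 1 is struck. Clause 5 merely fixes the exemption procedure for Clause 1; with Clause 1 gone it has nothing to operate on and falls away. Clause 8 provides that the ordinance is not severable, so the invalidity of any one provision voids the entire ordinance. No provision of the ordinance survives.

none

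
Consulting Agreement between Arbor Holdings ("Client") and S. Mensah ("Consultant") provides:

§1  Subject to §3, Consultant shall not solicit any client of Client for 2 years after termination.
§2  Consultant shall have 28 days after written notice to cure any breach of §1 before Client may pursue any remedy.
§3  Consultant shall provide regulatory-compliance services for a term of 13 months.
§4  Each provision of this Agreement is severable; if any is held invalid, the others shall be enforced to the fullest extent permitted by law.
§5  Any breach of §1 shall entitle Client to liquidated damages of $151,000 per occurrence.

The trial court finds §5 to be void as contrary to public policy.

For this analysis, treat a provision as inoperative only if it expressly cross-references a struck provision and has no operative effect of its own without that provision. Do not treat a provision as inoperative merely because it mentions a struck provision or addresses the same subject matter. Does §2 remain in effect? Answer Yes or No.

§5 is struck. No other provision's operative terms depend on §5. §4 is a severability clause and preserves every provision that can still be given independent effect. That leaves §1, §2, §3, and §4 in effect. §2 is among the surviving provisions, so the answer is yes.

Yes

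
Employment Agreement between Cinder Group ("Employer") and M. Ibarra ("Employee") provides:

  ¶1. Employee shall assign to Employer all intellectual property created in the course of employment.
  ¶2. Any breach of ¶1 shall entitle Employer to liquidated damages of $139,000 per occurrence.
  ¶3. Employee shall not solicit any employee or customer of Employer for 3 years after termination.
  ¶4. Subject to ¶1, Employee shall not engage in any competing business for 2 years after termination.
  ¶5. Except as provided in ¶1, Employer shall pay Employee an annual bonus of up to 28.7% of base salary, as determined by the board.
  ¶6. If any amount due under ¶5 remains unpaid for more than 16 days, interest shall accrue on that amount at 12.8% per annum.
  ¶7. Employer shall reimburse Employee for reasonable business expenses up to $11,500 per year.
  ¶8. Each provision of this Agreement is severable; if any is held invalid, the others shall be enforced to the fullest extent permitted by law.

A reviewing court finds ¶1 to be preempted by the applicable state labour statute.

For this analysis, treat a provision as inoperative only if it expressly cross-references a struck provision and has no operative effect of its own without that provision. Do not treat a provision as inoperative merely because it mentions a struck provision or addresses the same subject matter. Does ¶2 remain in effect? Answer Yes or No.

No

¶1 is struck. The whole of ¶2 is the liquidated-damages amount, defined by reference to ¶1, so ¶2 cannot stand once ¶1 is removed. Although ¶5 refers to ¶1, its operative terms do not depend on ¶1, so it remains in effect. ¶4 mentions ¶1 but its own obligation stands independently of ¶1, so ¶4 is not affected. ¶8 is a severability clause and preserves every provision that can still be given independent effect. ¶3, ¶4, ¶5, ¶6, ¶7, and ¶8 remain in effect. ¶2 is among the inoperative provisions, so the answer is no.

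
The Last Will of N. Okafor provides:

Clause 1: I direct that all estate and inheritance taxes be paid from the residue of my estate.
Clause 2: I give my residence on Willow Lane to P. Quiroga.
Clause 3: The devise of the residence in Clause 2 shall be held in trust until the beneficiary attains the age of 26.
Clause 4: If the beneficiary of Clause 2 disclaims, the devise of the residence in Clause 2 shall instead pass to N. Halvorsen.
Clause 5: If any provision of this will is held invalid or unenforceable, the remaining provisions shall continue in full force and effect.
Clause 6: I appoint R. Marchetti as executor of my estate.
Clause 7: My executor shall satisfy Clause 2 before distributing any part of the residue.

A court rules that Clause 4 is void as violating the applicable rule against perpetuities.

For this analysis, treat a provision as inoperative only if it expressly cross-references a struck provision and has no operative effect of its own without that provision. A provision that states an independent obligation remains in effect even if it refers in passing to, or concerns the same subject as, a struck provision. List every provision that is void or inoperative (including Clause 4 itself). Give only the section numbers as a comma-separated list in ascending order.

4

Clause 4 is struck. Nothing else in the will is defined by reference to Clause 4. Clause 5 is a severability clause and preserves every provision that can still be given independent effect. That leaves Clause 1, Clause 2, Clause 3, Clause 5, Clause 6, and Clause 7 in effect.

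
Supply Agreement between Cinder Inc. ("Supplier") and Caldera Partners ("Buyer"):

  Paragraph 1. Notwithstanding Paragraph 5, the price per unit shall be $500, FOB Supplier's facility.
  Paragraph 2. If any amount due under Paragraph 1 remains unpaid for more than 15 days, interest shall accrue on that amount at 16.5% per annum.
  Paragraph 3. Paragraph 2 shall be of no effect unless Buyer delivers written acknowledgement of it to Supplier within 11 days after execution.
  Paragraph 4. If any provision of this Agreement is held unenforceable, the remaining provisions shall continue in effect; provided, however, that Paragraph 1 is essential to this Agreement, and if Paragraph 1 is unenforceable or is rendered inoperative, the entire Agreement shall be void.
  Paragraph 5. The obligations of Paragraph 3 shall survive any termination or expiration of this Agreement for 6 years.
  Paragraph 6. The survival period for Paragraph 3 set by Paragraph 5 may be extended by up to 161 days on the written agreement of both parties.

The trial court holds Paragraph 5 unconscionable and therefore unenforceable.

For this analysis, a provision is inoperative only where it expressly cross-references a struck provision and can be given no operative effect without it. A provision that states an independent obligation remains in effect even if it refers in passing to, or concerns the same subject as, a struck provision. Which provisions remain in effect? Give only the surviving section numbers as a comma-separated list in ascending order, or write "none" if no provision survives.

1, 2, 3, 4

Paragraph 5 is struck. The whole of Paragraph 6 is the extension of the survival period for Paragraph 3, defined by reference to Paragraph 5, so Paragraph 6 cannot stand once Paragraph 5 is removed. Paragraph 1 mentions Paragraph 5 but its own obligation stands independently of Paragraph 5, so Paragraph 1 is not affected. Paragraph 4 makes Paragraph 1 an essential term, but Paragraph 1 is unaffected, so the severability proviso in Paragraph 4 preserves the remaining provisions. The provisions still in force are Paragraph 1, Paragraph 2, Paragraph 3, and Paragraph 4.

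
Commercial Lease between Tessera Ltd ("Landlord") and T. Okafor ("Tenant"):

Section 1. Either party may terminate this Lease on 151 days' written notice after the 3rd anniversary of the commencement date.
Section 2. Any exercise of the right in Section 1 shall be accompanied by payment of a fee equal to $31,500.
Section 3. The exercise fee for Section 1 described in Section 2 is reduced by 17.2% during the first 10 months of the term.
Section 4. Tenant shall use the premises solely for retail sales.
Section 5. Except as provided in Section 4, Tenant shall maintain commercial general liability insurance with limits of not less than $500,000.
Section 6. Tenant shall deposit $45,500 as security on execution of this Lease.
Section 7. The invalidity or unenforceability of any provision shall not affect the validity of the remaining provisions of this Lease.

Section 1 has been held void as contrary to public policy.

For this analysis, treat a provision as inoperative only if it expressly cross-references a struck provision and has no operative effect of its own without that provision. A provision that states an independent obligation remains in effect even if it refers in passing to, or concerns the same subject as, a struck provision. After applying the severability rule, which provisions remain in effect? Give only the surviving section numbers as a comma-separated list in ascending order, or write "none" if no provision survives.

Section 1 is struck. Section 2 merely fixes the exercise fee for Section 1; with Section 1 gone it has nothing to operate on and falls away. Section 3 operates only by reference to Section 2, so it falls with Section 2. Section 7 is a severability clause and preserves every provision that can still be given independent effect. That leaves Section 4, Section 5, Section 6, and Section 7 in effect.

4, 5, 6, 7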